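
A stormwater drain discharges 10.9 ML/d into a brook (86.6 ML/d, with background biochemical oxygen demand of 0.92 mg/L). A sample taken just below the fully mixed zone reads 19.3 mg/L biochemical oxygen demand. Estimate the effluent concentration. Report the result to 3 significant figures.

Mass balance: 86.60·0.9200 + 10.90·Cₑ = 97.50·19.30
→ Cₑ = (97.50·19.30 − 86.60·0.9200) / 10.90 = 165.3 mg/L.

165 mg/L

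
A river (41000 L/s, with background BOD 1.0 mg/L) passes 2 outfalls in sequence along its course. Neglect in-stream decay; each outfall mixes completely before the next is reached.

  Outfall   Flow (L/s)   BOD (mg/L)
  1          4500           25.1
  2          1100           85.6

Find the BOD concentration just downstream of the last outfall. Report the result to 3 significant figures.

After outfall 1: Q = 41000 + 4500 = 45500 L/s; C = (41000·1.000 + 4500·25.10)/45500 = 3.384 mg/L.
After outfall 2: Q = 45500 + 1100 = 46600 L/s; C = (45500·3.384 + 1100·85.60)/46600 = 5.324 mg/L.

5.32 mg/L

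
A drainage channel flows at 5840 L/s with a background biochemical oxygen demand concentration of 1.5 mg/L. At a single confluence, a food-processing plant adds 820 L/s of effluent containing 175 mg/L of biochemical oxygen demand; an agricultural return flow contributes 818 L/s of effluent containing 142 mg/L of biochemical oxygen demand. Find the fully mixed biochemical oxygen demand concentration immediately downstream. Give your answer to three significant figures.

After mixing, C = (5840·1.500 + 820.0·175.0 + 818.0·142.0) / 7478 = 268400/7478 = 35.89 mg/L.

35.9 mg/L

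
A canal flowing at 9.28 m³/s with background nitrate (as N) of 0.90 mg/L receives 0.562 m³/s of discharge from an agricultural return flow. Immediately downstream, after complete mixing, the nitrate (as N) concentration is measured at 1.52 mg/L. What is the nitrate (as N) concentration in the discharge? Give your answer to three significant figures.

11.8 mg/L

Mass balance: 9.280·0.9000 + 0.5620·Cₑ = 9.842·1.520
→ Cₑ = (9.842·1.520 − 9.280·0.9000) / 0.5620 = 11.76 mg/L.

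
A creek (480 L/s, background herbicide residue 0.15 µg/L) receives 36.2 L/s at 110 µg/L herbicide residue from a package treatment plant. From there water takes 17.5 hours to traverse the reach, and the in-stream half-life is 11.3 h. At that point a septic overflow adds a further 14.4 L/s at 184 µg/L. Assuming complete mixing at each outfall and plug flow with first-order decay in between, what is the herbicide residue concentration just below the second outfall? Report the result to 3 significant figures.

7.61 µg/L

Conservation of mass: C = (480.0·0.1500 + 36.20·110.0) / 516.2 = 4054/516.2 = 7.854 µg/L; combined flow 516.2 L/s.
Half-life 11.3 h → k = ln 2 / 11.3 = 0.06134 h⁻¹ = 1.472 d⁻¹.
First-order decay: C = 7.854·exp(−k·t) = 7.854·0.3418 = 2.685 µg/L.
Second outfall: C = (516.2·2.685 + 14.40·184.0)/530.6 = 7.605 µg/L.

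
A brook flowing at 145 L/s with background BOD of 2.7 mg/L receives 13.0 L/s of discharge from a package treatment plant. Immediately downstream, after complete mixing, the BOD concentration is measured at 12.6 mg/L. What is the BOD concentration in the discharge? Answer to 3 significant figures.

Mass balance: 145.0·2.700 + 13.00·Cₑ = 158.0·12.60
→ Cₑ = (158.0·12.60 − 145.0·2.700) / 13.00 = 123.0 mg/L.

123 mg/L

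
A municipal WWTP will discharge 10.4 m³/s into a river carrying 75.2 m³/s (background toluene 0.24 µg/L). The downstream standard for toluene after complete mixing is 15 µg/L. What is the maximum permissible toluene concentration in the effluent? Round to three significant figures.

At the limit, (Qr·Cr + Qe·Cₑ)/(Qr + Qe) = 15:
Cₑ = (85.60·15 − 75.20·0.2400) / 10.40 = 121.7 µg/L.

122 µg/L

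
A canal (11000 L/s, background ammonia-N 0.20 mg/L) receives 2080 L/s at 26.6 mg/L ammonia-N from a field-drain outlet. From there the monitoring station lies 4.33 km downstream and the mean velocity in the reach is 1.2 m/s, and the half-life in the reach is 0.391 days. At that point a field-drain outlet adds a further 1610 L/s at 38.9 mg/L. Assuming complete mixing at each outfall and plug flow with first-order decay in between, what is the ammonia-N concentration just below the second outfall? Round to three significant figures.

Mixed concentration C = ΣQC/ΣQ = (11000·0.2000 + 2080·26.60) / 13080 = 57530/13080 = 4.398 mg/L; combined flow 13080 L/s.
Travel time t = 4.33·1000 / 1.2 = 3608 s = 1.002 h.
Half-life 0.391 d → k = ln 2 / 0.391 = 1.773 d⁻¹.
After decay, C = 4.398 × e^(−kt) = 4.398 × 0.9286 = 4.084 mg/L.
Second outfall: C = (13080·4.084 + 1610·38.90)/14690 = 7.900 mg/L.

7.90 mg/L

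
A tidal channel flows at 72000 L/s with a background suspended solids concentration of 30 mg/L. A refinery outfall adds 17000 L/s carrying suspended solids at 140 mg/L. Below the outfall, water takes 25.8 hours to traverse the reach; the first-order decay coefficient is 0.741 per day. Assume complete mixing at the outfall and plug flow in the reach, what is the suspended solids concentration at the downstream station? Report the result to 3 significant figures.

Conservation of mass: C = (72000·30.00 + 17000·140.0) / 89000 = 4540000/89000 = 51.01 mg/L.
Applying C = C₀e^(−kt): 51.01 × 0.4509 = 23.00 mg/L.

23.0 mg/L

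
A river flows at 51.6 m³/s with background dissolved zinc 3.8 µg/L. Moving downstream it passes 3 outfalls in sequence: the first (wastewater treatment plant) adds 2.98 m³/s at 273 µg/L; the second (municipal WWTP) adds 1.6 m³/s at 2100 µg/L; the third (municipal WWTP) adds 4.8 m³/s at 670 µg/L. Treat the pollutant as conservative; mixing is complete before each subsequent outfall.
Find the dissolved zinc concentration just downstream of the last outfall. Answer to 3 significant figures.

Below outfall 1: Q → 54.58 m³/s, C = (51.60·3.800 + 2.980·273.0)/54.58 = 18.50 µg/L.
Below outfall 2: Q → 56.18 m³/s, C = (54.58·18.50 + 1.600·2100)/56.18 = 77.78 µg/L.
Below outfall 3: Q → 60.98 m³/s, C = (56.18·77.78 + 4.800·670.0)/60.98 = 124.4 µg/L.

124 µg/L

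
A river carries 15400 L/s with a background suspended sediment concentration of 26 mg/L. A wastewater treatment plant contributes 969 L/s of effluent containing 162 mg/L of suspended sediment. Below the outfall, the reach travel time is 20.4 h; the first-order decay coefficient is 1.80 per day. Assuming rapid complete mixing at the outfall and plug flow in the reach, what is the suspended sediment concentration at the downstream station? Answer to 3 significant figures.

After mixing, C = (15400·26.00 + 969.0·162.0) / 16370 = 557400/16370 = 34.05 mg/L.
First-order decay: C = 34.05·exp(−k·t) = 34.05·0.2165 = 7.373 mg/L.

7.37 mg/L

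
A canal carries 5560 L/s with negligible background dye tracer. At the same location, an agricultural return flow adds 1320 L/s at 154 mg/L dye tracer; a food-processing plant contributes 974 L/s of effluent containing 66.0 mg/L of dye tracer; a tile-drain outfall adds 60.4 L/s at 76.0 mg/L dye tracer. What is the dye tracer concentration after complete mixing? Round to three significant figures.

34.4 mg/L

After mixing, C = (5560·0 + 1320·154.0 + 974.0·66.00 + 60.40·76.00) / 7914 = 272200/7914 = 34.39 mg/L.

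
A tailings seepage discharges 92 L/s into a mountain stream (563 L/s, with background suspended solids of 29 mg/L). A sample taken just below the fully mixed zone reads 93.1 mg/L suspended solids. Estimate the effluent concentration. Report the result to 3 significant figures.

Mass balance: 563.0·29.00 + 92.00·Cₑ = 655.0·93.10
→ Cₑ = (655.0·93.10 − 563.0·29.00) / 92.00 = 485.4 mg/L.

485 mg/L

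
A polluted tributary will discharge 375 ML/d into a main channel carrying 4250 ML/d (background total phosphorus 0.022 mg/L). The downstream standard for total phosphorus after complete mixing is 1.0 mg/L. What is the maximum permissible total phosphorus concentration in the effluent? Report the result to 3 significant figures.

12.1 mg/L

At the limit, (Qr·Cr + Qe·Cₑ)/(Qr + Qe) = 1.0:
Cₑ = (4625·1.0 − 4250·0.02200) / 375.0 = 12.08 mg/L.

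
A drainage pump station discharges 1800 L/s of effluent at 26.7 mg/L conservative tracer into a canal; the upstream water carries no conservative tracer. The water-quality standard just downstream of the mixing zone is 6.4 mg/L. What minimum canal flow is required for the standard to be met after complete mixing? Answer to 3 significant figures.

5710 L/s

Set C_mix = 6.4: (Q·0 + 1800·26.70) / (Q + 1800) = 6.4
→ Q = 1800·(26.70 − 6.4)/(6.4 − 0) = 5709 L/s.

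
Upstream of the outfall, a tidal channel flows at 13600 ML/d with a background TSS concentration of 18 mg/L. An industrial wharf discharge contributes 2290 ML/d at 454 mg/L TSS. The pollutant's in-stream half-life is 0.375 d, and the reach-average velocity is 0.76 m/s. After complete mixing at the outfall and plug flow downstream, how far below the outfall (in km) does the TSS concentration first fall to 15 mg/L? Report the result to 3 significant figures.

59.8 km

After mixing, C = (13600·18.00 + 2290·454.0) / 15890 = 1284000/15890 = 80.83 mg/L.
Half-life 0.375 d → k = ln 2 / 0.375 = 1.848 d⁻¹.
Set 80.83·exp(−k·t) = 15 → t = ln(80.83/15)/k = 78730 s = 21.87 h.
Distance = v·t = 0.76·78730 = 59840 m = 59.84 km.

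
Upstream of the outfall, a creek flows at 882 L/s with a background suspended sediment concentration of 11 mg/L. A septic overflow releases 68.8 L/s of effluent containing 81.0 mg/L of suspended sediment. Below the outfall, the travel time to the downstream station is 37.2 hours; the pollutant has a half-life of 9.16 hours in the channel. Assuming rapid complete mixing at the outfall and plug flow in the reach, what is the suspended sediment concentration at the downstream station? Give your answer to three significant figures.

0.962 mg/L

Flow-weighted average: C = (882.0·11.00 + 68.80·81.00) / 950.8 = 15270/950.8 = 16.07 mg/L.
Half-life 9.16 h → k = ln 2 / 9.16 = 0.07567 h⁻¹ = 1.816 d⁻¹.
Decay over the reach: 16.07·exp(−kt) = 16.07·0.05991 = 0.9624 mg/L.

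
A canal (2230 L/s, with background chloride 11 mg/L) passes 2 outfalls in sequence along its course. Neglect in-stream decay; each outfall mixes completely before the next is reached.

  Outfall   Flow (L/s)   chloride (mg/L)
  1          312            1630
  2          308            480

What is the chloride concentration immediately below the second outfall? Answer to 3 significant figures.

239 mg/L

Below outfall 1: Q → 2542 L/s, C = (2230·11.00 + 312.0·1630)/2542 = 209.7 mg/L.
Below outfall 2: Q → 2850 L/s, C = (2542·209.7 + 308.0·480.0)/2850 = 238.9 mg/L.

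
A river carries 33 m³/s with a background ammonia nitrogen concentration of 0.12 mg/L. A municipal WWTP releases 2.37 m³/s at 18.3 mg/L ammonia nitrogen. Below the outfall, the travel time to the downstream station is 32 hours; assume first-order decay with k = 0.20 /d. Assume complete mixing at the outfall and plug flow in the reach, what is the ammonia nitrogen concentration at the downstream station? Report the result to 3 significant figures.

1.02 mg/L

After mixing, C = (33.00·0.1200 + 2.370·18.30) / 35.37 = 47.33/35.37 = 1.338 mg/L.
After decay, C = 1.338 × e^(−kt) = 1.338 × 0.7659 = 1.025 mg/L.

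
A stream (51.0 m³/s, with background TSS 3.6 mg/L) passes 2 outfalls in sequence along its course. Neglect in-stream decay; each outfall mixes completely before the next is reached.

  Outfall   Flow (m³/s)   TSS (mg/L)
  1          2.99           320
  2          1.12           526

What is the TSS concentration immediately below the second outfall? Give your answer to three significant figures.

After outfall 1: Q = 51.00 + 2.990 = 53.99 m³/s; C = (51.00·3.600 + 2.990·320.0)/53.99 = 21.12 mg/L.
After outfall 2: Q = 53.99 + 1.120 = 55.11 m³/s; C = (53.99·21.12 + 1.120·526.0)/55.11 = 31.38 mg/L.

31.4 mg/L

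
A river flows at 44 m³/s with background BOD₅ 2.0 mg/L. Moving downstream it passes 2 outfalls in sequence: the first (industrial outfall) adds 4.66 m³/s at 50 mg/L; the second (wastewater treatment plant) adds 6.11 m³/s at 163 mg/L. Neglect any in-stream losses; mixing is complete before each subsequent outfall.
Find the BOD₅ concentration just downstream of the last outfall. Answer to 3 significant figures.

After outfall 1: Q = 44.00 + 4.660 = 48.66 m³/s; C = (44.00·2.000 + 4.660·50.00)/48.66 = 6.597 mg/L.
After outfall 2: Q = 48.66 + 6.110 = 54.77 m³/s; C = (48.66·6.597 + 6.110·163.0)/54.77 = 24.04 mg/L.

24.0 mg/L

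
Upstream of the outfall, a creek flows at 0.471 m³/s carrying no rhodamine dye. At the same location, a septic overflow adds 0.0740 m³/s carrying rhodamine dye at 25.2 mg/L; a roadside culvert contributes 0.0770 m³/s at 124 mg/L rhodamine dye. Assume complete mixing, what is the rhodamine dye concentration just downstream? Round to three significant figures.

18.3 mg/L

Mass balance: C = (0.4710·0 + 0.07400·25.20 + 0.07700·124.0) / 0.6220 = 11.41/0.6220 = 18.35 mg/L.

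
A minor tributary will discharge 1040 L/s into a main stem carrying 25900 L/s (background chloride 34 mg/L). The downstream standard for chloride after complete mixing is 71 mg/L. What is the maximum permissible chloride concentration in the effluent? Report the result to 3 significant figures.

992 mg/L

At the limit, (Qr·Cr + Qe·Cₑ)/(Qr + Qe) = 71:
Cₑ = (26940·71 − 25900·34.00) / 1040 = 992.4 mg/L.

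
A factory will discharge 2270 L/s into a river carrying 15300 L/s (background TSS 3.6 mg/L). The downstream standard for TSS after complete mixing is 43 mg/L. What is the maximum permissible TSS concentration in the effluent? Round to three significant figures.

At the limit, (Qr·Cr + Qe·Cₑ)/(Qr + Qe) = 43:
Cₑ = (17570·43 − 15300·3.600) / 2270 = 308.6 mg/L.

309 mg/L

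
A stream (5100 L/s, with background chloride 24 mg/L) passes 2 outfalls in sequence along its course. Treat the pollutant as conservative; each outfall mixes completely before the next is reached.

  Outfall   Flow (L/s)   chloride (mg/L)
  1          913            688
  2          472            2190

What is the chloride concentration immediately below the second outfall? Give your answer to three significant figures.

275 mg/L

After outfall 1: Q = 5100 + 913.0 = 6013 L/s; C = (5100·24.00 + 913.0·688.0)/6013 = 124.8 mg/L.
After outfall 2: Q = 6013 + 472.0 = 6485 L/s; C = (6013·124.8 + 472.0·2190)/6485 = 275.1 mg/L.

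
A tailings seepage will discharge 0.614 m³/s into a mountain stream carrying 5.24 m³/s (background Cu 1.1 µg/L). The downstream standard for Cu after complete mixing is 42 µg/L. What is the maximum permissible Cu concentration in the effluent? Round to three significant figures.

391 µg/L

At the limit, (Qr·Cr + Qe·Cₑ)/(Qr + Qe) = 42:
Cₑ = (5.854·42 − 5.240·1.100) / 0.6140 = 391.0 µg/L.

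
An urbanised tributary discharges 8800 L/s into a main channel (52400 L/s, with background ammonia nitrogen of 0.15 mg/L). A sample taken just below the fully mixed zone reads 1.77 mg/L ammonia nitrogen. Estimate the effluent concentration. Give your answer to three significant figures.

Mass balance: 52400·0.1500 + 8800·Cₑ = 61200·1.770
→ Cₑ = (61200·1.770 − 52400·0.1500) / 8800 = 11.42 mg/L.

11.4 mg/L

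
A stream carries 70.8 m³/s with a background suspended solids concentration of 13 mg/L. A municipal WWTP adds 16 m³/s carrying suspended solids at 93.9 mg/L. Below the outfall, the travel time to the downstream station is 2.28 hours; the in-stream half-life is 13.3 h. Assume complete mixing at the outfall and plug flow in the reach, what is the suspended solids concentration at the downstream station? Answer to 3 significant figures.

24.8 mg/L

Conservation of mass: C = (70.80·13.00 + 16.00·93.90) / 86.80 = 2423/86.80 = 27.91 mg/L.
Half-life 13.3 h → k = ln 2 / 13.3 = 0.05212 h⁻¹ = 1.251 d⁻¹.
First-order decay: C = 27.91·exp(−k·t) = 27.91·0.8880 = 24.79 mg/L.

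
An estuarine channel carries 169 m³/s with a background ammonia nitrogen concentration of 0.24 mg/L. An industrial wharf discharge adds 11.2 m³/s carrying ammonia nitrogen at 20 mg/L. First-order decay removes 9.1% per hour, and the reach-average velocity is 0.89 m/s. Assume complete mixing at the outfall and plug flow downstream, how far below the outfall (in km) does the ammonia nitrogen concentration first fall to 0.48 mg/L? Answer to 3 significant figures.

37.5 km

After mixing, C = (169.0·0.2400 + 11.20·20.00) / 180.2 = 264.6/180.2 = 1.468 mg/L.
9.1%/h lost → k = −ln(1 − 0.091) = 0.09541 h⁻¹.
Set 1.468·exp(−k·t) = 0.48 → t = ln(1.468/0.48)/k = 42180 s = 11.72 h.
Distance = v·t = 0.89·42180 = 37540 m = 37.54 km.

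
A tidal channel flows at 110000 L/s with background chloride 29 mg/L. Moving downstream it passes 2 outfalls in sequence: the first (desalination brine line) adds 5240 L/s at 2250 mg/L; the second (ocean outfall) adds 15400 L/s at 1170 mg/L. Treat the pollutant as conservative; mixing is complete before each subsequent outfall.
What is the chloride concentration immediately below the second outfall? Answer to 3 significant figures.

253 mg/L

Outfall 1: combined Q = 115200 L/s; C = (110000·29.00 + 5240·2250)/115200 = 130.0 mg/L.
Outfall 2: combined Q = 130600 L/s; C = (115200·130.0 + 15400·1170)/130600 = 252.6 mg/L.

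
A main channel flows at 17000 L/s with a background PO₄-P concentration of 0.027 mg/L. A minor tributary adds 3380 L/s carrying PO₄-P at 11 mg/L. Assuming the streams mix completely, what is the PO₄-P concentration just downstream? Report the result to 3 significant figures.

Mass balance: C = (17000·0.02700 + 3380·11.00) / 20380 = 37640/20380 = 1.847 mg/L.

1.85 mg/L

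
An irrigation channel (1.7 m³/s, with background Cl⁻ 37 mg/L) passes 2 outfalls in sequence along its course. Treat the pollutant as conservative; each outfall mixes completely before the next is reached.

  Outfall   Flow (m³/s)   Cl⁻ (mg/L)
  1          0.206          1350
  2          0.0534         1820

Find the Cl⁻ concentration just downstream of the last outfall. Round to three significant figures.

Outfall 1: combined Q = 1.906 m³/s; C = (1.700·37.00 + 0.2060·1350)/1.906 = 178.9 mg/L.
Outfall 2: combined Q = 1.959 m³/s; C = (1.906·178.9 + 0.05340·1820)/1.959 = 223.6 mg/L.

224 mg/L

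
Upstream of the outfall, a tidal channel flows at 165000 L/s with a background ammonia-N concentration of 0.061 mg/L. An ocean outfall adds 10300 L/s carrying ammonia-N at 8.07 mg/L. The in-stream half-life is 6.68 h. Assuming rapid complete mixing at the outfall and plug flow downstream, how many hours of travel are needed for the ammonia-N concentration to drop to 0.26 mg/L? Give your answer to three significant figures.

Flow-weighted average: C = (165000·0.06100 + 10300·8.070) / 175300 = 93190/175300 = 0.5316 mg/L.
Half-life 6.68 h → k = ln 2 / 6.68 = 0.1038 h⁻¹ = 2.490 d⁻¹.
0.5316·exp(−k·t) = 0.26 → t = ln(0.5316/0.26)/k = 24810 s = 6.892 h.

6.89 h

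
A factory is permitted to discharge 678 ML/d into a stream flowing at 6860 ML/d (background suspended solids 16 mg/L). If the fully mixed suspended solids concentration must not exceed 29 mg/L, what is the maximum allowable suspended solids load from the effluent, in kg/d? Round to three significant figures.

Mass balance at the limit: 6860·16.00 + 678.0·Cₑ = 7538·29 → Cₑ = 160.5 mg/L.
678.0 ML/d = 7.847 m³/s. Load = 7.847 m³/s × 160.5 g/m³ × 86 400 s/d = 108800 kg/d.

109000 kg/d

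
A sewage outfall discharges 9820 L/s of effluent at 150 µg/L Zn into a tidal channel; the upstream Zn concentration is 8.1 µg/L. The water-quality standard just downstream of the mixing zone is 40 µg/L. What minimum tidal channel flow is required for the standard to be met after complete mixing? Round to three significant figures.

33900 L/s

Set C_mix = 40: (Q·8.100 + 9820·150.0) / (Q + 9820) = 40
→ Q = 9820·(150.0 − 40)/(40 − 8.100) = 33860 L/s.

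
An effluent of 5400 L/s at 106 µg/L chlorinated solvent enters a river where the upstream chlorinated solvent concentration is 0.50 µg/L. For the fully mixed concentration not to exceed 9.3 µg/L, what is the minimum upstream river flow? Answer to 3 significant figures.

Set C_mix = 9.3: (Q·0.5000 + 5400·106.0) / (Q + 5400) = 9.3
→ Q = 5400·(106.0 − 9.3)/(9.3 − 0.5000) = 59340 L/s.

59300 L/s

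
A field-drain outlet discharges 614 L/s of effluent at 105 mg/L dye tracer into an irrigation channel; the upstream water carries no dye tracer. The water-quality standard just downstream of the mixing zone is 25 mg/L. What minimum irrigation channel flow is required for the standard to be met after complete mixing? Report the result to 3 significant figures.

Set C_mix = 25: (Q·0 + 614.0·105.0) / (Q + 614.0) = 25
→ Q = 614.0·(105.0 − 25)/(25 − 0) = 1965 L/s.

1960 L/s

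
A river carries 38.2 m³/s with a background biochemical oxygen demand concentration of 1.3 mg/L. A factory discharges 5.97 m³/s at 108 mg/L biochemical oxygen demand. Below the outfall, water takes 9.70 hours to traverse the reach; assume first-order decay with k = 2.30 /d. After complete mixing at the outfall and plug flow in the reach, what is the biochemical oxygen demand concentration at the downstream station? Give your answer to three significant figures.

After mixing, C = (38.20·1.300 + 5.970·108.0) / 44.17 = 694.4/44.17 = 15.72 mg/L.
Applying C = C₀e^(−kt): 15.72 × 0.3947 = 6.206 mg/L.

6.21 mg/L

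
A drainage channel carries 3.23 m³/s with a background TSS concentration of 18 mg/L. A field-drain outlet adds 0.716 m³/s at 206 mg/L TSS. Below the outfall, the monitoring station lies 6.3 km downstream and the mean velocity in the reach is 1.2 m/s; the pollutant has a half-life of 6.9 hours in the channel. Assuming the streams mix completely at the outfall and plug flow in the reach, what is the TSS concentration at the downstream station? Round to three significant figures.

45.0 mg/L

Mass balance: C = (3.230·18.00 + 0.7160·206.0) / 3.946 = 205.6/3.946 = 52.11 mg/L.
Travel time t = 6.3·1000 / 1.2 = 5250 s = 1.458 h.
Half-life 6.9 h → k = ln 2 / 6.9 = 0.1005 h⁻¹ = 2.411 d⁻¹.
Applying C = C₀e^(−kt): 52.11 × 0.8637 = 45.01 mg/L.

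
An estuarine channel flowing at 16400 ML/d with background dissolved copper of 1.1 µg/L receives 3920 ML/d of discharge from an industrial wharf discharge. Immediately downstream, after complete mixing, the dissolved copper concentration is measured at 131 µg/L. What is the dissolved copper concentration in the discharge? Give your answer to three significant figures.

Mass balance: 16400·1.100 + 3920·Cₑ = 20320·131.0
→ Cₑ = (20320·131.0 − 16400·1.100) / 3920 = 674.5 µg/L.

674 µg/L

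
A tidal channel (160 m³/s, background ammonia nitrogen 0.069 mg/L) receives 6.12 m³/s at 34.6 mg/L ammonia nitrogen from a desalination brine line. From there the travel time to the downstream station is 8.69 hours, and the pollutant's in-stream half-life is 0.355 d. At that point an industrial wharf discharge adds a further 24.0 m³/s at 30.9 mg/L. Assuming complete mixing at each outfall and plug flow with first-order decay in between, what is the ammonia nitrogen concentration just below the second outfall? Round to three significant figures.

Mixed concentration C = ΣQC/ΣQ = (160.0·0.06900 + 6.120·34.60) / 166.1 = 222.8/166.1 = 1.341 mg/L; combined flow 166.1 m³/s.
Half-life 0.355 d → k = ln 2 / 0.355 = 1.953 d⁻¹.
Applying C = C₀e^(−kt): 1.341 × 0.4931 = 0.6614 mg/L.
At the second outfall, C = (166.1·0.6614 + 24.00·30.90) / (166.1 + 24.00) = 4.479 mg/L.

4.48 mg/L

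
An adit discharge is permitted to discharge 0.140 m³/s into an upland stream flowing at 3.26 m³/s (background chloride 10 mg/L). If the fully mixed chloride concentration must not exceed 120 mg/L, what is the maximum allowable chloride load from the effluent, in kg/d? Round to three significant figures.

32400 kg/d

Mass balance at the limit: 3.260·10.00 + 0.1400·Cₑ = 3.400·120 → Cₑ = 2681 mg/L.
Load = 0.1400 m³/s × 2681 g/m³ × 86 400 s/d = 32430 kg/d.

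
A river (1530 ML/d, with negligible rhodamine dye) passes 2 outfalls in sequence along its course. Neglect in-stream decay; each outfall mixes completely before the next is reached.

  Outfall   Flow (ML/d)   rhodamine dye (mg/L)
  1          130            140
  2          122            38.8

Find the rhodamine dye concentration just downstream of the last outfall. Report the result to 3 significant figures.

12.9 mg/L

Below outfall 1: Q → 1660 ML/d, C = (1530·0 + 130.0·140.0)/1660 = 10.96 mg/L.
Below outfall 2: Q → 1782 ML/d, C = (1660·10.96 + 122.0·38.80)/1782 = 12.87 mg/L.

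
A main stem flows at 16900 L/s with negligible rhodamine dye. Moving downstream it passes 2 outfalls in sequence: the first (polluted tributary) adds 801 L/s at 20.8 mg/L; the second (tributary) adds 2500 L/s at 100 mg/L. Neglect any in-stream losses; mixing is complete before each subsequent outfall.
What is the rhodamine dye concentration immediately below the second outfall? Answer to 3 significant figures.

Outfall 1: combined Q = 17700 L/s; C = (16900·0 + 801.0·20.80)/17700 = 0.9412 mg/L.
Outfall 2: combined Q = 20200 L/s; C = (17700·0.9412 + 2500·100.0)/20200 = 13.20 mg/L.

13.2 mg/L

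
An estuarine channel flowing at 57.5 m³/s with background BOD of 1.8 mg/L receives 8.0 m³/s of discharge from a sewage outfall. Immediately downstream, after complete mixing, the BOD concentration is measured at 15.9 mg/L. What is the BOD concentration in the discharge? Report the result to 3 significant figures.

Mass balance: 57.50·1.800 + 8.000·Cₑ = 65.50·15.90
→ Cₑ = (65.50·15.90 − 57.50·1.800) / 8.000 = 117.2 mg/L.

117 mg/L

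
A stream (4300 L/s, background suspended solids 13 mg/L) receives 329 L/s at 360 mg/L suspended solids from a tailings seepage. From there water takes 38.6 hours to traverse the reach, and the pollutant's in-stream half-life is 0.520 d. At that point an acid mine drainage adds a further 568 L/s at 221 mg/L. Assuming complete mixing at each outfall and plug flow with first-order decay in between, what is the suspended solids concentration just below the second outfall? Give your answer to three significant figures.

After mixing, C = (4300·13.00 + 329.0·360.0) / 4629 = 174300/4629 = 37.66 mg/L; combined flow 4629 L/s.
Half-life 0.520 d → k = ln 2 / 0.520 = 1.333 d⁻¹.
After decay, C = 37.66 × e^(−kt) = 37.66 × 0.1172 = 4.414 mg/L.
Second outfall: C = (4629·4.414 + 568.0·221.0)/5197 = 28.09 mg/L.

28.1 mg/L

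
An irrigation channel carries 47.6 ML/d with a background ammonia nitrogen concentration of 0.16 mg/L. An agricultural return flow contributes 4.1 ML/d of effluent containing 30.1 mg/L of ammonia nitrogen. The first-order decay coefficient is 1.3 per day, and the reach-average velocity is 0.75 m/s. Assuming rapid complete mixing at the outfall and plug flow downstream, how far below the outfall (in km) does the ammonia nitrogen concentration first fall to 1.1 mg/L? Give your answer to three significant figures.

Mixed concentration C = ΣQC/ΣQ = (47.60·0.1600 + 4.100·30.10) / 51.70 = 131.0/51.70 = 2.534 mg/L.
Set 2.534·exp(−k·t) = 1.1 → t = ln(2.534/1.1)/k = 55470 s = 15.41 h.
Distance = v·t = 0.75·55470 = 41600 m = 41.60 km.

41.6 km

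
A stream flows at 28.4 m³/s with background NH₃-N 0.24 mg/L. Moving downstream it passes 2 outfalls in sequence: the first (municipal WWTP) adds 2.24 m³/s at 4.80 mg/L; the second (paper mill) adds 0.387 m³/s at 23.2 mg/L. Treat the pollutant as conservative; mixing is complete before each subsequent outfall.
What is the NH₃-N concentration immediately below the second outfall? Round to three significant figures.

0.856 mg/L

Outfall 1: combined Q = 30.64 m³/s; C = (28.40·0.2400 + 2.240·4.800)/30.64 = 0.5734 mg/L.
Outfall 2: combined Q = 31.03 m³/s; C = (30.64·0.5734 + 0.3870·23.20)/31.03 = 0.8556 mg/L.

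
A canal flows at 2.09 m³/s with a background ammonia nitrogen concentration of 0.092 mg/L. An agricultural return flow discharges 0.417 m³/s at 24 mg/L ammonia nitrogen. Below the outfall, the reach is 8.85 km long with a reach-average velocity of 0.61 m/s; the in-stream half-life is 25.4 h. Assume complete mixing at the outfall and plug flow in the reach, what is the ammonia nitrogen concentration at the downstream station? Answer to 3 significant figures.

3.64 mg/L

Mass balance: C = (2.090·0.09200 + 0.4170·24.00) / 2.507 = 10.20/2.507 = 4.069 mg/L.
Travel time t = 8.85·1000 / 0.61 = 14510 s = 4.030 h.
Half-life 25.4 h → k = ln 2 / 25.4 = 0.02729 h⁻¹ = 0.6549 d⁻¹.
Applying C = C₀e^(−kt): 4.069 × 0.8959 = 3.645 mg/L.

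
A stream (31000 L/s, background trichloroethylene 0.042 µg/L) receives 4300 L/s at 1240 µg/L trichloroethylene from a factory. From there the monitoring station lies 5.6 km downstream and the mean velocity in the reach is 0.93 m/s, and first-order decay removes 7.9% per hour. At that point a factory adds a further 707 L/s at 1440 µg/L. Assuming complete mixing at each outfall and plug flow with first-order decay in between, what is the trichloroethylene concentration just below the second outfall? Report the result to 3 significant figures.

157 µg/L

Conservation of mass: C = (31000·0.04200 + 4300·1240) / 35300 = 5333000/35300 = 151.1 µg/L; combined flow 35300 L/s.
Travel time t = 5.6·1000 / 0.93 = 6022 s = 1.673 h.
7.9%/h lost → k = −ln(1 − 0.079) = 0.08230 h⁻¹.
First-order decay: C = 151.1·exp(−k·t) = 151.1·0.8714 = 131.7 µg/L.
Second outfall: C = (35300·131.7 + 707.0·1440)/36010 = 157.3 µg/L.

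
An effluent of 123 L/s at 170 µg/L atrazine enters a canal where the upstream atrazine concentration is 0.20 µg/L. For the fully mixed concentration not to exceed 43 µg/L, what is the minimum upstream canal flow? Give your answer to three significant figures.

Set C_mix = 43: (Q·0.2000 + 123.0·170.0) / (Q + 123.0) = 43
→ Q = 123.0·(170.0 − 43)/(43 − 0.2000) = 365.0 L/s.

365 L/s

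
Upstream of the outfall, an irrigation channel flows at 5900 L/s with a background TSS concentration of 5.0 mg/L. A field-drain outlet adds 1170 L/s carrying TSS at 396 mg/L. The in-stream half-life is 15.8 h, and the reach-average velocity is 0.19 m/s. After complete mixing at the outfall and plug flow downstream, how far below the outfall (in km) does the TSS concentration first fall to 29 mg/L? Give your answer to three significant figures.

Conservation of mass: C = (5900·5.000 + 1170·396.0) / 7070 = 492800/7070 = 69.71 mg/L.
Half-life 15.8 h → k = ln 2 / 15.8 = 0.04387 h⁻¹ = 1.053 d⁻¹.
Set 69.71·exp(−k·t) = 29 → t = ln(69.71/29)/k = 71970 s = 19.99 h.
Distance = v·t = 0.19·71970 = 13670 m = 13.67 km.

13.7 km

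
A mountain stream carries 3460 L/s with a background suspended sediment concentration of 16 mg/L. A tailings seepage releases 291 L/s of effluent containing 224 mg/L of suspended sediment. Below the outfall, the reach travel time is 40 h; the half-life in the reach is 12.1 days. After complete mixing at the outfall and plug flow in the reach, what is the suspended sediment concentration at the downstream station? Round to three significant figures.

29.2 mg/L

Mass balance: C = (3460·16.00 + 291.0·224.0) / 3751 = 120500/3751 = 32.14 mg/L.
Half-life 12.1 d → k = ln 2 / 12.1 = 0.05728 d⁻¹.
Decay over the reach: 32.14·exp(−kt) = 32.14·0.9089 = 29.21 mg/L.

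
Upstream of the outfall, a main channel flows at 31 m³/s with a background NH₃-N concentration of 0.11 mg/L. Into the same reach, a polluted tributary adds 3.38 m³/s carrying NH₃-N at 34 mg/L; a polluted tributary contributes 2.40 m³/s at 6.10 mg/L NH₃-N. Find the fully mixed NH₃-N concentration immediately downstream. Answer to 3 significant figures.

Mass balance: C = (31.00·0.1100 + 3.380·34.00 + 2.400·6.100) / 36.78 = 133.0/36.78 = 3.615 mg/L.

3.62 mg/L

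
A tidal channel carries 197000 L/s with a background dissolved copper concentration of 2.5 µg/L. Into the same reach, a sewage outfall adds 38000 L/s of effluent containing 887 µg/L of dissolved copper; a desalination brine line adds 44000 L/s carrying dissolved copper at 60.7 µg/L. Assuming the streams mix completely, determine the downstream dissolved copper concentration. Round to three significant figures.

Mass balance: C = (197000·2.500 + 38000·887.0 + 44000·60.70) / 279000 = 36870000/279000 = 132.1 µg/L.

132 µg/L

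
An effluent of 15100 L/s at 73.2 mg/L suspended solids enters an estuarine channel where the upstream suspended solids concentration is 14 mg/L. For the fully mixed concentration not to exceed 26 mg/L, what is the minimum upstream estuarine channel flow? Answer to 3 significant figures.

Set C_mix = 26: (Q·14.00 + 15100·73.20) / (Q + 15100) = 26
→ Q = 15100·(73.20 − 26)/(26 − 14.00) = 59390 L/s.

59400 L/s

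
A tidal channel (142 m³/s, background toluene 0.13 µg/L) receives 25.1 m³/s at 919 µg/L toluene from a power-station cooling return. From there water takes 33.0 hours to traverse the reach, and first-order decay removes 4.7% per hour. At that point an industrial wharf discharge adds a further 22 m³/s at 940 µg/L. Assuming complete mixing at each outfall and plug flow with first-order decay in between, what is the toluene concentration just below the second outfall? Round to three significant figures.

Conservation of mass: C = (142.0·0.1300 + 25.10·919.0) / 167.1 = 23090/167.1 = 138.2 µg/L; combined flow 167.1 m³/s.
4.7%/h lost → k = −ln(1 − 0.047) = 0.04814 h⁻¹.
Decay over the reach: 138.2·exp(−kt) = 138.2·0.2042 = 28.21 µg/L.
Second outfall: C = (167.1·28.21 + 22.00·940.0)/189.1 = 134.3 µg/L.

134 µg/L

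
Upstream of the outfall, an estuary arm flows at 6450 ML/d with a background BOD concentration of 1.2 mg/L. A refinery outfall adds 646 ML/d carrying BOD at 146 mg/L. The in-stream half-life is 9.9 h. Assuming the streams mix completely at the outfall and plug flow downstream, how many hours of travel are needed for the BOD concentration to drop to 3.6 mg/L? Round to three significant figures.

Mass balance: C = (6450·1.200 + 646.0·146.0) / 7096 = 102100/7096 = 14.38 mg/L.
Half-life 9.9 h → k = ln 2 / 9.9 = 0.07001 h⁻¹ = 1.680 d⁻¹.
14.38·exp(−k·t) = 3.6 → t = ln(14.38/3.6)/k = 71220 s = 19.78 h.

19.8 h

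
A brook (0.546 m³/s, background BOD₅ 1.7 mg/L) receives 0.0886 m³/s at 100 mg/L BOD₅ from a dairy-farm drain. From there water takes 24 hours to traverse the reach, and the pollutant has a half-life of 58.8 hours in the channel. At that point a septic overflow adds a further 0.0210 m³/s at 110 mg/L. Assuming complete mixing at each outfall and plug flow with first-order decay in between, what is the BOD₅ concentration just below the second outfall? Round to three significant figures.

Flow-weighted average: C = (0.5460·1.700 + 0.08860·100.0) / 0.6346 = 9.788/0.6346 = 15.42 mg/L; combined flow 0.6346 m³/s.
Half-life 58.8 h → k = ln 2 / 58.8 = 0.01179 h⁻¹ = 0.2829 d⁻¹.
Applying C = C₀e^(−kt): 15.42 × 0.7536 = 11.62 mg/L.
Second outfall: C = (0.6346·11.62 + 0.02100·110.0)/0.6556 = 14.77 mg/L.

14.8 mg/L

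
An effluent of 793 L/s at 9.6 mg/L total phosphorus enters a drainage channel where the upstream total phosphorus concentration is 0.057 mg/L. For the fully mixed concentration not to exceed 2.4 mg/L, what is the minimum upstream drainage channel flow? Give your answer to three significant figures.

2440 L/s

Set C_mix = 2.4: (Q·0.05700 + 793.0·9.600) / (Q + 793.0) = 2.4
→ Q = 793.0·(9.600 − 2.4)/(2.4 − 0.05700) = 2437 L/s.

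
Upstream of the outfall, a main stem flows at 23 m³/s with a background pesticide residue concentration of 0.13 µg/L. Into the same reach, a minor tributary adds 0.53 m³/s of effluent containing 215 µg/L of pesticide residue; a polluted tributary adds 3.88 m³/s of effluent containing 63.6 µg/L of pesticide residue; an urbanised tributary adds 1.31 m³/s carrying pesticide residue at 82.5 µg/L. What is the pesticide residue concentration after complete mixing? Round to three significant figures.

16.4 µg/L

Mixed concentration C = ΣQC/ΣQ = (23.00·0.1300 + 0.5300·215.0 + 3.880·63.60 + 1.310·82.50) / 28.72 = 471.8/28.72 = 16.43 µg/L.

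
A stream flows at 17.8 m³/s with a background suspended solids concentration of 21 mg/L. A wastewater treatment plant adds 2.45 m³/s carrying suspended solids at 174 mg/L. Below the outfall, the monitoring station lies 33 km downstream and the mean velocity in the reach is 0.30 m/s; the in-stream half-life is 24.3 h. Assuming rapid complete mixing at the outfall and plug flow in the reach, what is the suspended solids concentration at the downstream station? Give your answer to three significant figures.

Conservation of mass: C = (17.80·21.00 + 2.450·174.0) / 20.25 = 800.1/20.25 = 39.51 mg/L.
Travel time t = 33·1000 / 0.30 = 110000 s = 30.56 h.
Half-life 24.3 h → k = ln 2 / 24.3 = 0.02852 h⁻¹ = 0.6846 d⁻¹.
After decay, C = 39.51 × e^(−kt) = 39.51 × 0.4183 = 16.53 mg/L.

16.5 mg/L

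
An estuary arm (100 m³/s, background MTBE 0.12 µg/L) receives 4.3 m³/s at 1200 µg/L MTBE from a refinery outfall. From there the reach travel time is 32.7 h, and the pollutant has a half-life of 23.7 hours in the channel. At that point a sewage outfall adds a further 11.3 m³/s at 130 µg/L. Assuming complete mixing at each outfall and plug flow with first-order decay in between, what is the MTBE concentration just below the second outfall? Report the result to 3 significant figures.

Conservation of mass: C = (100.0·0.1200 + 4.300·1200) / 104.3 = 5172/104.3 = 49.59 µg/L; combined flow 104.3 m³/s.
Half-life 23.7 h → k = ln 2 / 23.7 = 0.02925 h⁻¹ = 0.7019 d⁻¹.
Decay over the reach: 49.59·exp(−kt) = 49.59·0.3843 = 19.06 µg/L.
At the second outfall, C = (104.3·19.06 + 11.30·130.0) / (104.3 + 11.30) = 29.90 µg/L.

29.9 µg/L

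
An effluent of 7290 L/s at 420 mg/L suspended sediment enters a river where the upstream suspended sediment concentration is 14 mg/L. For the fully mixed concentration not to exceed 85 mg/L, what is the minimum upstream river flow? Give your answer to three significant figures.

Set C_mix = 85: (Q·14.00 + 7290·420.0) / (Q + 7290) = 85
→ Q = 7290·(420.0 − 85)/(85 − 14.00) = 34400 L/s.

34400 L/s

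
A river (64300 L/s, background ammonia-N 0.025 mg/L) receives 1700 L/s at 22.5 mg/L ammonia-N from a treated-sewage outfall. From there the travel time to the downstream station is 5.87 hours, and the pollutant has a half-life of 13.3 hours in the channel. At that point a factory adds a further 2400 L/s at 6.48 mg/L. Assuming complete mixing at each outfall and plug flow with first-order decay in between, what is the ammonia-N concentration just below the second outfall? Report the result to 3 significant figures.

Mass balance: C = (64300·0.02500 + 1700·22.50) / 66000 = 39860/66000 = 0.6039 mg/L; combined flow 66000 L/s.
Half-life 13.3 h → k = ln 2 / 13.3 = 0.05212 h⁻¹ = 1.251 d⁻¹.
First-order decay: C = 0.6039·exp(−k·t) = 0.6039·0.7364 = 0.4447 mg/L.
Second outfall: C = (66000·0.4447 + 2400·6.480)/68400 = 0.6565 mg/L.

0.657 mg/L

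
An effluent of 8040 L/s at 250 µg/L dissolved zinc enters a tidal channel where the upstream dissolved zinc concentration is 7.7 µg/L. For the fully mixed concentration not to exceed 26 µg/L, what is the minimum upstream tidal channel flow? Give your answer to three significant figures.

98400 L/s

Set C_mix = 26: (Q·7.700 + 8040·250.0) / (Q + 8040) = 26
→ Q = 8040·(250.0 − 26)/(26 − 7.700) = 98410 L/s.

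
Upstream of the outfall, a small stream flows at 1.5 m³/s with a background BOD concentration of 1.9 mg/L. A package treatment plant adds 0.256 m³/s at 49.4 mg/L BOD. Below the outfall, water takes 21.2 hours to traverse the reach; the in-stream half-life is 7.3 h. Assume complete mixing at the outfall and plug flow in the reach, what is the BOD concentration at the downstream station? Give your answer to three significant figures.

1.18 mg/L

Conservation of mass: C = (1.500·1.900 + 0.2560·49.40) / 1.756 = 15.50/1.756 = 8.825 mg/L.
Half-life 7.3 h → k = ln 2 / 7.3 = 0.09495 h⁻¹ = 2.279 d⁻¹.
First-order decay: C = 8.825·exp(−k·t) = 8.825·0.1336 = 1.179 mg/L.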